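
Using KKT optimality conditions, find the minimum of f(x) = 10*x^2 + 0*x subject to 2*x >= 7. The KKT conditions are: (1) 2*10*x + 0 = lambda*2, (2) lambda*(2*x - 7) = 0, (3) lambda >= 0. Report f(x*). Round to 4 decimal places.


Step 1: Try lambda = 0 (constraint inactive).
x_unc = 0/(2*10) = 0.0
Check: 2*0.0 = 0.0 < 7 -- violated!
Step 2: Constraint must be active: 2*x = 7
x* = 7/2 = 3.5
lambda = (2*10*3.5 + 0)/2 = 35.0
Step 3: Compute optimal value.
f(x*) = 10*3.5^2 + 0*3.5 = 122.5


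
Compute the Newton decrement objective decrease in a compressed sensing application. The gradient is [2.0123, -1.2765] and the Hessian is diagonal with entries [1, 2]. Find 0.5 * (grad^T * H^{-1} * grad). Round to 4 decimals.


Step 1: H is diagonal, so H^(-1) * g = [2.0123, -0.6383].
Step 2: g^T H^(-1) g = sum_i g_i^2 / H_ii
  = (2.0123)^2/1 + (-1.2765)^2/2
  = 4.0494 + 0.8147 = 4.8641
Step 3: Objective decrease = 0.5 * g^T H^(-1) g = 2.432


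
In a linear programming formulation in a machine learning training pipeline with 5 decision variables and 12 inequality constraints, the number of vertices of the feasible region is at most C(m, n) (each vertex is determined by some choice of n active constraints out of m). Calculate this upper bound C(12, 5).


Each vertex corresponds to some choice of n active constraints out of m, so the number of vertices is at most C(m, n) = m! / (n!(m-n)!).
m = 12, n = 5
Numerator: 12 * 11 * 10 * 9 * 8
Denominator: 5! = 120
C(12, 5) = 792


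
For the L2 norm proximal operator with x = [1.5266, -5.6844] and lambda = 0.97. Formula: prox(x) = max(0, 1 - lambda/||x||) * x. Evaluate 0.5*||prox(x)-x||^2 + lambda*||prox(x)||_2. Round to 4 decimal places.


Step 1: Compute ||x||.
||x|| = 5.8858
Step 2: Compute scaling factor.
scale = max(0, 1 - 0.97/5.8858) = 0.8352
Step 3: prox(x) = [1.275, -4.7476]
||prox(x)|| = 4.9158
Step 4: Proximal objective.
0.5*||prox-x||^2 = 0.4705
lambda*||prox|| = 4.7683
Total = 5.2388


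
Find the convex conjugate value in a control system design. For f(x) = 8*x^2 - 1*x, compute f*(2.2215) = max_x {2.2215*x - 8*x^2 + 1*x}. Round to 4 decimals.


f*(y) = sup_x {y*x - a*x^2 - b*x} = sup_x {(y-b)*x - a*x^2}
FOC: (y - b) - 2a*x = 0 => x* = (y - b)/(2a)
x* = (2.2215 + 1)/(2*8) = 0.2013
f*(2.2215) = (y-b)^2/(4a) = (2.2215 + 1)^2/(4*8)
= 10.3781/32 = 0.3243


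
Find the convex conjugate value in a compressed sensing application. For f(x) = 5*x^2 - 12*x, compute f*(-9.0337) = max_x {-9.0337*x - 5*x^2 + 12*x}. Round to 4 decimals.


f*(y) = sup_x {y*x - a*x^2 - b*x} = sup_x {(y-b)*x - a*x^2}
FOC: (y - b) - 2a*x = 0 => x* = (y - b)/(2a)
x* = (-9.0337 + 12)/(2*5) = 0.2966
f*(-9.0337) = (y-b)^2/(4a) = (-9.0337 + 12)^2/(4*5)
= 8.7989/20 = 0.4399


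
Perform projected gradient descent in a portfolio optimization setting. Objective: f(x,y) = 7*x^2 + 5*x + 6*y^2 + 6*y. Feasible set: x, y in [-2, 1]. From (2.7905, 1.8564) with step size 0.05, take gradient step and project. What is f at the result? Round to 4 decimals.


Step 1: Compute gradient at (2.7905, 1.8564).
grad_x = 2*7*2.7905 + 5 = 44.067
grad_y = 2*6*1.8564 + 6 = 28.2768
Step 2: Gradient step.
x_raw = 2.7905 - 0.05*44.067 = 0.5872
y_raw = 1.8564 - 0.05*28.2768 = 0.4426
Step 3: Project onto [-2, 1].
x_proj = clip(0.5872) = 0.5872
y_proj = clip(0.4426) = 0.4426
Step 4: Evaluate f.
f(0.5872, 0.4426) = 9.1795


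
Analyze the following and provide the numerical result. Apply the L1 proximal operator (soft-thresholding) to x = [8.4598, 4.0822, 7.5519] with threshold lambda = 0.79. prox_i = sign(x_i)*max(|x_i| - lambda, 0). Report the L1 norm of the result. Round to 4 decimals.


Soft-thresholding with lambda = 0.79:
prox(8.4598) = sign(8.4598)*max(|8.4598| - 0.79, 0) = 7.6698
prox(4.0822) = sign(4.0822)*max(|4.0822| - 0.79, 0) = 3.2922
prox(7.5519) = sign(7.5519)*max(|7.5519| - 0.79, 0) = 6.7619
prox(x) = [7.6698, 3.2922, 6.7619]
||prox(x)||_1 = 7.6698 + 3.2922 + 6.7619 = 17.7239


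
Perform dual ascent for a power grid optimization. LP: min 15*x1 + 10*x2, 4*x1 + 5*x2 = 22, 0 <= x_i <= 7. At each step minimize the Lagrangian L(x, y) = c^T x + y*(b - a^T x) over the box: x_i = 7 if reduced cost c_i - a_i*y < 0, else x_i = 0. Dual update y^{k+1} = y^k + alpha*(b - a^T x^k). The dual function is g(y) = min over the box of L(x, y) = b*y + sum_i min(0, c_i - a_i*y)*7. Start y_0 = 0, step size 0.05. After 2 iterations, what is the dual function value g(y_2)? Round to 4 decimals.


Dual ascent for LP: min 15*x1 + 10*x2, 4*x1 + 5*x2 = 22, 0 <= x_i <= 7
Step 1: y^k = 0.0, reduced costs: (15.0, 10.0)
  x^k = (0.0, 0.0), subgradient = b - a^T x = 22.0
  y^{k+1} = 0.0 + 0.05*22.0 = 1.1
Step 2: y^k = 1.1, reduced costs: (10.6, 4.5)
  x^k = (0.0, 0.0), subgradient = b - a^T x = 22.0
  y^{k+1} = 1.1 + 0.05*22.0 = 2.2
Dual objective at y_2 = 2.2: reduced costs (6.2, -1.0), box minimizer x = (0.0, 7.0)
g(y_2) = b*y + (c1 - a1*y)*x1 + (c2 - a2*y)*x2 = 22*2.2 + 6.2*0.0 + (-1.0)*7.0 = 48.4 + 0.0 - 7.0 = 41.4


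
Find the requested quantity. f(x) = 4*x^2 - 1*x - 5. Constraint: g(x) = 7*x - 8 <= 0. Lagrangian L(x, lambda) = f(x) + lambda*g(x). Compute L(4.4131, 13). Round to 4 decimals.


Step 1: Evaluate f(x).
f(4.4131) = 4*4.4131^2 - 1*4.4131 - 5 = 68.4887
Step 2: Evaluate g(x).
g(4.4131) = 7*4.4131 - 8 = 22.8917
Step 3: Compute Lagrangian.
L = 68.4887 + 13*22.8917 = 366.0808


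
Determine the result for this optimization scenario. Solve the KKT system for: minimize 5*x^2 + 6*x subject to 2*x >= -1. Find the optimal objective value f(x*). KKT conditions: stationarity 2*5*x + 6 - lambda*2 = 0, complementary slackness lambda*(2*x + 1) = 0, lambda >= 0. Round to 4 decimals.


Step 1: Try lambda = 0 (constraint inactive).
x_unc = -6/(2*5) = -0.6
Check: 2*-0.6 = -1.2 < -1 -- violated!
Step 2: Constraint must be active: 2*x = -1
x* = -1/2 = -0.5
lambda = (2*5*(-0.5) + 6)/2 = 0.5
Step 3: Compute optimal value.
f(x*) = 5*(-0.5)^2 + 6*(-0.5) = -1.75


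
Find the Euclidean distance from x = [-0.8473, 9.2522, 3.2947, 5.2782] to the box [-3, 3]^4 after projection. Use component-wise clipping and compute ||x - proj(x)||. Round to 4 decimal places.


Project each component onto [-3, 3].
clip(-0.8473) = -0.8473, clip(9.2522) = 3.0, clip(3.2947) = 3.0, clip(5.2782) = 3.0
Projection = [-0.8473, 3.0, 3.0, 3.0]
Squared diffs: [0.0, 39.09, 0.0868, 5.1902]
Distance = sqrt(44.367) = 6.6609


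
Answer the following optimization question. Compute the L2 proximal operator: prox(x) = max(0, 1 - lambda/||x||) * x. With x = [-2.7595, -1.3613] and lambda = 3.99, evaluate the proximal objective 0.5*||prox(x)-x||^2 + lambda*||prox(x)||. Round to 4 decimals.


Step 1: Compute ||x||.
||x|| = 3.077
Step 2: Compute scaling factor.
scale = max(0, 1 - 3.99/3.077) = 0.0
Step 3: prox(x) = [-0.0, -0.0]
||prox(x)|| = 0.0
Step 4: Proximal objective.
0.5*||prox-x||^2 = 4.734
lambda*||prox|| = 0.0
Total = 4.734


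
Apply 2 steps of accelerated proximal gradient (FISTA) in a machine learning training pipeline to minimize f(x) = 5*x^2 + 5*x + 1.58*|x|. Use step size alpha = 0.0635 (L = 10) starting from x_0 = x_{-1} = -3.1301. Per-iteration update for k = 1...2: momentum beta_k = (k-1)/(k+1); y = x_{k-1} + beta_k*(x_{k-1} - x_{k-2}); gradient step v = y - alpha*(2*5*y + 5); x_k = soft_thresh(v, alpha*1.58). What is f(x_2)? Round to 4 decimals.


FISTA on f(x) = 5*x^2 + 5*x + 1.58*|x|
L = 10, alpha = 0.0635
Iteration 1: beta = 0.0, y = -3.1301 + 0.0*(-3.1301 + 3.1301) = -3.1301
  grad(y) = -26.301, v = y - alpha*grad = -1.46
  prox(v) = soft_thresh(-1.46, 0.1003) = -1.3597
Iteration 2: beta = 0.3333, y = -1.3597 + 0.3333*(-1.3597 + 3.1301) = -0.7695
  grad(y) = -2.6951, v = y - alpha*grad = -0.5984
  prox(v) = soft_thresh(-0.5984, 0.1003) = -0.498
f(x_2) = 5*(-0.498)^2 + 5*(-0.498) + 1.58*|-0.498| = -0.4631


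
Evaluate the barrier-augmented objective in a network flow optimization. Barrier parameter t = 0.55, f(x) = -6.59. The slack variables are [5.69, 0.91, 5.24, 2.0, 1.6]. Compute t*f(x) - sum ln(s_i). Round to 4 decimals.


Step 1: Compute log-barrier.
ln values: [1.7387, -0.0943, 1.6563, 0.6931, 0.47]
phi = -(1.7387 - 0.0943 + 1.6563 + 0.6931 + 0.47) = -4.4639
Step 2: Compute augmented objective.
t*f(x) = 0.55*-6.59 = -3.6245
Total = -3.6245 - 4.4639 = -8.0884


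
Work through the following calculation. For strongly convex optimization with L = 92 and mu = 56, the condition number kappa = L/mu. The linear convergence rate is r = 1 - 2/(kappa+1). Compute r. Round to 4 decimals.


Step 1: Compute the condition number.
kappa = L/mu = 92/56 = 1.6429
Step 2: Compute the convergence rate.
r = 1 - 2/(kappa + 1) = 1 - 2*mu/(L + mu) = (L - mu)/(L + mu) = 36/148 = 0.2432


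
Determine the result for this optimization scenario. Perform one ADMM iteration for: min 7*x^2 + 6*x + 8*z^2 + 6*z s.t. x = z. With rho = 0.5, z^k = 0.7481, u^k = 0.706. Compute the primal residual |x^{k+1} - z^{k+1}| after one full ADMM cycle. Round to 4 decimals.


ADMM iteration with rho = 0.5, z^k = 0.7481, u^k = 0.706
Step 1: x-update.
Minimize 7*x^2 + 6*x + (0.5/2)*(x - 0.7481 + 0.706)^2
FOC: (2*7 + 0.5)*x = -6 + 0.5*(0.7481 - 0.706)
x^{k+1} = -0.4123
Step 2: z-update.
Minimize 8*z^2 + 6*z + (0.5/2)*(-0.4123 - z + 0.706)^2
FOC: (2*8 + 0.5)*z = -6 + 0.5*(-0.4123 + 0.706)
z^{k+1} = -0.3547
Step 3: u-update.
u^{k+1} = 0.706 - 0.4123 + 0.3547 = 0.6484
Step 4: Primal residual = |-0.4123 + 0.3547| = 0.0576


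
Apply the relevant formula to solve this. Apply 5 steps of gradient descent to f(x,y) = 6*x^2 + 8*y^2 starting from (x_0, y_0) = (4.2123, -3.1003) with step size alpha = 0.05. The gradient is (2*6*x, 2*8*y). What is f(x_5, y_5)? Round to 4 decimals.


Gradient descent on f(x,y) = 6*x^2 + 8*y^2.
Starting point: (4.2123, -3.1003), alpha = 0.05
Step 1: grad_x = 2*6*4.2123 = 50.5476, grad_y = 2*8*-3.1003 = -49.6048
  x_1 = 4.2123 - 0.05*50.5476 = 1.6849
  y_1 = -3.1003 - 0.05*-49.6048 = -0.6201
Step 2: grad_x = 2*6*1.6849 = 20.219, grad_y = 2*8*-0.6201 = -9.921
  x_2 = 1.6849 - 0.05*20.219 = 0.674
  y_2 = -0.6201 - 0.05*-9.921 = -0.124
Step 3: grad_x = 2*6*0.674 = 8.0876, grad_y = 2*8*-0.124 = -1.9842
  x_3 = 0.674 - 0.05*8.0876 = 0.2696
  y_3 = -0.124 - 0.05*-1.9842 = -0.0248
Step 4: grad_x = 2*6*0.2696 = 3.235, grad_y = 2*8*-0.0248 = -0.3968
  x_4 = 0.2696 - 0.05*3.235 = 0.1078
  y_4 = -0.0248 - 0.05*-0.3968 = -0.005
Step 5: grad_x = 2*6*0.1078 = 1.294, grad_y = 2*8*-0.005 = -0.0794
  x_5 = 0.1078 - 0.05*1.294 = 0.0431
  y_5 = -0.005 - 0.05*-0.0794 = -0.001
f(0.0431, -0.001) = 6*0.0431^2 + 8*(-0.001)^2 = 0.0112


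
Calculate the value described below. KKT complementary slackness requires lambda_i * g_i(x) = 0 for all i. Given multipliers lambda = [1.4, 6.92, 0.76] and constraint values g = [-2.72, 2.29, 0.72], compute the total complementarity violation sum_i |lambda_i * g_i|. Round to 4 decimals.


KKT complementary slackness check:
lambda_1 * g_1 = 1.4 * -2.72 = -3.808
lambda_2 * g_2 = 6.92 * 2.29 = 15.8468
lambda_3 * g_3 = 0.76 * 0.72 = 0.5472
Total violation = 3.808 + 15.8468 + 0.5472 = 20.202


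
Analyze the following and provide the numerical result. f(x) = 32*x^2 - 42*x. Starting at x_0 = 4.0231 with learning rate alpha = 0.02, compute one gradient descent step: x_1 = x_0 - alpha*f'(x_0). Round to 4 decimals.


We compute the gradient at x_0 and apply the update.
f'(x) = 64*x - 42
f'(4.0231) = 64*4.0231 - 42 = 215.4784
x_1 = 4.0231 - 0.02*215.4784 = -0.2865


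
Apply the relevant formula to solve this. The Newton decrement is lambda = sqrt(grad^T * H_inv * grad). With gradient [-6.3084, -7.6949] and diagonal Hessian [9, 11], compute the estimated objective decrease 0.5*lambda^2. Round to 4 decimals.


Step 1: H is diagonal, so H^(-1) * g = [-0.7009, -0.6995].
Step 2: g^T H^(-1) g = sum_i g_i^2 / H_ii
  = (-6.3084)^2/9 + (-7.6949)^2/11
  = 4.4218 + 5.3829 = 9.8046
Step 3: Objective decrease = 0.5 * g^T H^(-1) g = 4.9023


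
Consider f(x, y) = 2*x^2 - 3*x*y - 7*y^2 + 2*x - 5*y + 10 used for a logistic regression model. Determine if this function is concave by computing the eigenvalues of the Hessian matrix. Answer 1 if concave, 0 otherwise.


The Hessian of f(x,y) = 2*x^2 - 3*x*y - 7*y^2 + 2*x - 5*y + 10 is:
H = [[4, -3], [-3, -14]]
Trace = 4 - 14 = -10
Determinant = 4*-14 - (-3)^2 = -65
Discriminant = (-10)^2 - 4*-65 = 360.0
Eigenvalues: lambda_1 = -14.4868, lambda_2 = 4.4868
The function is not concave.

0


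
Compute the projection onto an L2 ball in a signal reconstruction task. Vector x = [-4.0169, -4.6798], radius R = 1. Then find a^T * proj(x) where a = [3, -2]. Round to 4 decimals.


Step 1: Compute ||x|| (intermediates to 6 decimals).
||x|| = sqrt((-4.0169)^2 + (-4.6798)^2) = 6.167334
Step 2: Project.
Since ||x|| > R, scale = R/||x|| = 1/6.167334 = 0.162145, proj(x) = scale * x
proj(x) = [-0.65132, -0.758806]
Step 3: Dot product.
a^T * proj(x) = 3*(-0.65132) - 2*(-0.758806) = -0.4363


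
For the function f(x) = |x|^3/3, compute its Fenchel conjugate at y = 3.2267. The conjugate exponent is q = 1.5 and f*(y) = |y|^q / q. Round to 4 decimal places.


The conjugate exponent q satisfies 1/p + 1/q = 1.
p = 3, so q = 3/(3 - 1) = 1.5
|y|^q = 3.2267^1.5 = 5.7961
f*(3.2267) = 5.7961 / 1.5 = 3.8641


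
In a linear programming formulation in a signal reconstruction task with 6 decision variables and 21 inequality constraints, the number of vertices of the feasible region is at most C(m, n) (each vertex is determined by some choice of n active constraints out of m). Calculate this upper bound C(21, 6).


Each vertex corresponds to some choice of n active constraints out of m, so the number of vertices is at most C(m, n) = m! / (n!(m-n)!).
m = 21, n = 6
Numerator: 21 * 20 * 19 * 18 * 17 * 16
Denominator: 6! = 720
C(21, 6) = 54264


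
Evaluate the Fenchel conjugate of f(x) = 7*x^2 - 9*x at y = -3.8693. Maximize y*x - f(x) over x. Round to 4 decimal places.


f*(y) = sup_x {y*x - a*x^2 - b*x} = sup_x {(y-b)*x - a*x^2}
FOC: (y - b) - 2a*x = 0 => x* = (y - b)/(2a)
x* = (-3.8693 + 9)/(2*7) = 0.3665
f*(-3.8693) = (y-b)^2/(4a) = (-3.8693 + 9)^2/(4*7)
= 26.3241/28 = 0.9401


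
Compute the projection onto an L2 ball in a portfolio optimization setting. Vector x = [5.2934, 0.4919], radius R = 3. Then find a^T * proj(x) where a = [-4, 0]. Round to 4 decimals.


Step 1: Compute ||x|| (intermediates to 6 decimals).
||x|| = sqrt(5.2934^2 + 0.4919^2) = 5.316206
Step 2: Project.
Since ||x|| > R, scale = R/||x|| = 3/5.316206 = 0.564312, proj(x) = scale * x
proj(x) = [2.987129, 0.277585]
Step 3: Dot product.
a^T * proj(x) = -4*2.987129 + 0*0.277585 = -11.9485


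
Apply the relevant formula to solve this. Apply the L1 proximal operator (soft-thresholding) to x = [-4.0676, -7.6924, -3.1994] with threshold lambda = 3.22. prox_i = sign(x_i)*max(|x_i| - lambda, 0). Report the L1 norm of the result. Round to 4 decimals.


Soft-thresholding with lambda = 3.22:
prox(-4.0676) = sign(-4.0676)*max(|-4.0676| - 3.22, 0) = -0.8476
prox(-7.6924) = sign(-7.6924)*max(|-7.6924| - 3.22, 0) = -4.4724
prox(-3.1994) = sign(-3.1994)*max(|-3.1994| - 3.22, 0) = 0.0
prox(x) = [-0.8476, -4.4724, 0.0]
||prox(x)||_1 = 0.8476 + 4.4724 + 0.0 = 5.32


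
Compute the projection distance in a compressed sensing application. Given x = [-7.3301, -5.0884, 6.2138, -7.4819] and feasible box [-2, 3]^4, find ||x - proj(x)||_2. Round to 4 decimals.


Project each component onto [-2, 3].
clip(-7.3301) = -2.0, clip(-5.0884) = -2.0, clip(6.2138) = 3.0, clip(-7.4819) = -2.0
Projection = [-2.0, -2.0, 3.0, -2.0]
Squared diffs: [28.41, 9.5382, 10.3285, 30.0512]
Distance = sqrt(78.3279) = 8.8503


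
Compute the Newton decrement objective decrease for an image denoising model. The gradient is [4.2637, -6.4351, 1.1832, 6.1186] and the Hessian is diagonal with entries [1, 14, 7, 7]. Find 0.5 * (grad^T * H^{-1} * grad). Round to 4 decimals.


Step 1: H is diagonal, so H^(-1) * g = [4.2637, -0.4597, 0.169, 0.8741].
Step 2: g^T H^(-1) g = sum_i g_i^2 / H_ii
  = (4.2637)^2/1 + (-6.4351)^2/14 + (1.1832)^2/7 + (6.1186)^2/7
  = 18.1791 + 2.9579 + 0.2 + 5.3482 = 26.6852
Step 3: Objective decrease = 0.5 * g^T H^(-1) g = 13.3426


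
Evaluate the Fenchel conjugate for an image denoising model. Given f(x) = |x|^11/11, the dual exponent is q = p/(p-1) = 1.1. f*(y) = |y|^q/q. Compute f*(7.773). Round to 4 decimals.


The conjugate exponent q satisfies 1/p + 1/q = 1.
p = 11, so q = 11/(11 - 1) = 1.1
|y|^q = 7.773^1.1 = 9.5422
f*(7.773) = 9.5422 / 1.1 = 8.6747


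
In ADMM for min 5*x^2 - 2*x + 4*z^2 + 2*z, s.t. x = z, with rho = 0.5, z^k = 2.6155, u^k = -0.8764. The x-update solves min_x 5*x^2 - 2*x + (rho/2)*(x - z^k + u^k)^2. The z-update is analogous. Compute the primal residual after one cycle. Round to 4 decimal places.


ADMM iteration with rho = 0.5, z^k = 2.6155, u^k = -0.8764
Step 1: x-update.
Minimize 5*x^2 - 2*x + (0.5/2)*(x - 2.6155 - 0.8764)^2
FOC: (2*5 + 0.5)*x = 2 + 0.5*(2.6155 + 0.8764)
x^{k+1} = 0.3568
Step 2: z-update.
Minimize 4*z^2 + 2*z + (0.5/2)*(0.3568 - z - 0.8764)^2
FOC: (2*4 + 0.5)*z = -2 + 0.5*(0.3568 - 0.8764)
z^{k+1} = -0.2659
Step 3: u-update.
u^{k+1} = -0.8764 + 0.3568 + 0.2659 = -0.2538
Step 4: Primal residual = |0.3568 + 0.2659| = 0.6226


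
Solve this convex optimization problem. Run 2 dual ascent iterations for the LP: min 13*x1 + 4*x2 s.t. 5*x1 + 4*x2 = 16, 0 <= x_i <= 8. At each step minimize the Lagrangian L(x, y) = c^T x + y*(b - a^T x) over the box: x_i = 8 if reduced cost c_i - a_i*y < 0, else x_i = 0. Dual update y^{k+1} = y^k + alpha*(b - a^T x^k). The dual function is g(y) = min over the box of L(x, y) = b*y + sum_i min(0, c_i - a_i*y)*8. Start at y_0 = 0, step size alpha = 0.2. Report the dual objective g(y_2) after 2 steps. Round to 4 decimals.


Dual ascent for LP: min 13*x1 + 4*x2, 5*x1 + 4*x2 = 16, 0 <= x_i <= 8
Step 1: y^k = 0.0, reduced costs: (13.0, 4.0)
  x^k = (0.0, 0.0), subgradient = b - a^T x = 16.0
  y^{k+1} = 0.0 + 0.2*16.0 = 3.2
Step 2: y^k = 3.2, reduced costs: (-3.0, -8.8)
  x^k = (8.0, 8.0), subgradient = b - a^T x = -56.0
  y^{k+1} = 3.2 + 0.2*-56.0 = -8.0
Dual objective at y_2 = -8.0: reduced costs (53.0, 36.0), box minimizer x = (0.0, 0.0)
g(y_2) = b*y + (c1 - a1*y)*x1 + (c2 - a2*y)*x2 = 16*(-8.0) + 53.0*0.0 + 36.0*0.0 = -128.0 + 0.0 + 0.0 = -128.0


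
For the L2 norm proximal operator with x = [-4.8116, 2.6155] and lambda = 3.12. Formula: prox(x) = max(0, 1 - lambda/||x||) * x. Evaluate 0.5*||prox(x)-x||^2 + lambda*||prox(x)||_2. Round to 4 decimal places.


Step 1: Compute ||x||.
||x|| = 5.4765
Step 2: Compute scaling factor.
scale = max(0, 1 - 3.12/5.4765) = 0.4303
Step 3: prox(x) = [-2.0704, 1.1254]
||prox(x)|| = 2.3565
Step 4: Proximal objective.
0.5*||prox-x||^2 = 4.8672
lambda*||prox|| = 7.3523
Total = 12.2196


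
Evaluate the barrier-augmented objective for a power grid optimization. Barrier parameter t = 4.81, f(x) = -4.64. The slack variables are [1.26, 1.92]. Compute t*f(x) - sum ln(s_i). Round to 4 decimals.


Step 1: Compute log-barrier.
ln values: [0.2311, 0.6523]
phi = -(0.2311 + 0.6523) = -0.8834
Step 2: Compute augmented objective.
t*f(x) = 4.81*-4.64 = -22.3184
Total = -22.3184 - 0.8834 = -23.2018


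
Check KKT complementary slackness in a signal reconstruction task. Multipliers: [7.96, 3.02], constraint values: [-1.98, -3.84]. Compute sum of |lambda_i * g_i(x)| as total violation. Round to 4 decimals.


KKT complementary slackness check:
lambda_1 * g_1 = 7.96 * -1.98 = -15.7608
lambda_2 * g_2 = 3.02 * -3.84 = -11.5968
Total violation = 15.7608 + 11.5968 = 27.3576


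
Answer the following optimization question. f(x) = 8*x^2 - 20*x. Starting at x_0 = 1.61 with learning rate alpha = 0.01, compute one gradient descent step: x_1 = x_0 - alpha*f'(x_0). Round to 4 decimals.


We compute the gradient at x_0 and apply the update.
f'(x) = 16*x - 20
f'(1.61) = 16*1.61 - 20 = 5.76
x_1 = 1.61 - 0.01*5.76 = 1.5524


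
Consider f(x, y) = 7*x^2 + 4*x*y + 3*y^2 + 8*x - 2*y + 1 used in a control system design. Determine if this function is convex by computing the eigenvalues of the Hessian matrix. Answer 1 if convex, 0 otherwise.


The Hessian of f(x,y) = 7*x^2 + 4*x*y + 3*y^2 + 8*x - 2*y + 1 is:
H = [[14, 4], [4, 6]]
Trace = 14 + 6 = 20
Determinant = 14*6 - (4)^2 = 68
Discriminant = (20)^2 - 4*68 = 128.0
Eigenvalues: lambda_1 = 4.3431, lambda_2 = 15.6569
The function is convex.

1


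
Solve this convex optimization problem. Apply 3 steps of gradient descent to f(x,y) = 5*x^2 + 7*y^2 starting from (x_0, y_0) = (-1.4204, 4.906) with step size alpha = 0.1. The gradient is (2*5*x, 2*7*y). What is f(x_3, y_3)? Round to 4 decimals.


Gradient descent on f(x,y) = 5*x^2 + 7*y^2.
Starting point: (-1.4204, 4.906), alpha = 0.1
Step 1: grad_x = 2*5*-1.4204 = -14.204, grad_y = 2*7*4.906 = 68.684
  x_1 = -1.4204 - 0.1*-14.204 = 0.0
  y_1 = 4.906 - 0.1*68.684 = -1.9624
Step 2: grad_x = 2*5*0.0 = 0.0, grad_y = 2*7*-1.9624 = -27.4736
  x_2 = 0.0 - 0.1*0.0 = 0.0
  y_2 = -1.9624 - 0.1*-27.4736 = 0.785
Step 3: grad_x = 2*5*0.0 = 0.0, grad_y = 2*7*0.785 = 10.9894
  x_3 = 0.0 - 0.1*0.0 = 0.0
  y_3 = 0.785 - 0.1*10.9894 = -0.314
f(0.0, -0.314) = 5*0.0^2 + 7*(-0.314)^2 = 0.6901


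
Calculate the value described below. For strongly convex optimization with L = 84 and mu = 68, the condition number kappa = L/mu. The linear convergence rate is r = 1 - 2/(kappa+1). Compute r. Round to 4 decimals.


Step 1: Compute the condition number.
kappa = L/mu = 84/68 = 1.2353
Step 2: Compute the convergence rate.
r = 1 - 2/(kappa + 1) = 1 - 2*mu/(L + mu) = (L - mu)/(L + mu) = 16/152 = 0.1053


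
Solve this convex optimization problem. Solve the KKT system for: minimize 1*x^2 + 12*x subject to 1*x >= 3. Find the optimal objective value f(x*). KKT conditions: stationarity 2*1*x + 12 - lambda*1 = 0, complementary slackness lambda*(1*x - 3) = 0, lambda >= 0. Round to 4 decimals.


Step 1: Try lambda = 0 (constraint inactive).
x_unc = -12/(2*1) = -6.0
Check: 1*-6.0 = -6.0 < 3 -- violated!
Step 2: Constraint must be active: 1*x = 3
x* = 3/1 = 3.0
lambda = (2*1*3.0 + 12)/1 = 18.0
Step 3: Compute optimal value.
f(x*) = 1*3.0^2 + 12*3.0 = 45.0


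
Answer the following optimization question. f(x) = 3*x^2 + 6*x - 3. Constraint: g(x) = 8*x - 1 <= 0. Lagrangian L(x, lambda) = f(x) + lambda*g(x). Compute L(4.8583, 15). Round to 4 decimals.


Step 1: Evaluate f(x).
f(4.8583) = 3*4.8583^2 + 6*4.8583 - 3 = 96.959
Step 2: Evaluate g(x).
g(4.8583) = 8*4.8583 - 1 = 37.8664
Step 3: Compute Lagrangian.
L = 96.959 + 15*37.8664 = 664.955


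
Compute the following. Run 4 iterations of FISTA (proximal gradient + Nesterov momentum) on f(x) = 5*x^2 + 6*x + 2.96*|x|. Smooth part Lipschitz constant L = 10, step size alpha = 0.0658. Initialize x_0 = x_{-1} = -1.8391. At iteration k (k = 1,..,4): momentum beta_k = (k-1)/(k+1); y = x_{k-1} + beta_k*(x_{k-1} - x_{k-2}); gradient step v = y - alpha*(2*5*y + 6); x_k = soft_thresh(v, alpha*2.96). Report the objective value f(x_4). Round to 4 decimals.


FISTA on f(x) = 5*x^2 + 6*x + 2.96*|x|
L = 10, alpha = 0.0658
Iteration 1: beta = 0.0, y = -1.8391 + 0.0*(-1.8391 + 1.8391) = -1.8391
  grad(y) = -12.391, v = y - alpha*grad = -1.0238
  prox(v) = soft_thresh(-1.0238, 0.1948) = -0.829
Iteration 2: beta = 0.3333, y = -0.829 + 0.3333*(-0.829 + 1.8391) = -0.4923
  grad(y) = 1.0769, v = y - alpha*grad = -0.5632
  prox(v) = soft_thresh(-0.5632, 0.1948) = -0.3684
Iteration 3: beta = 0.5, y = -0.3684 + 0.5*(-0.3684 + 0.829) = -0.1381
  grad(y) = 4.619, v = y - alpha*grad = -0.442
  prox(v) = soft_thresh(-0.442, 0.1948) = -0.2473
Iteration 4: beta = 0.6, y = -0.2473 + 0.6*(-0.2473 + 0.3684) = -0.1746
  grad(y) = 4.2542, v = y - alpha*grad = -0.4545
  prox(v) = soft_thresh(-0.4545, 0.1948) = -0.2597
f(x_4) = 5*(-0.2597)^2 + 6*(-0.2597) + 2.96*|-0.2597| = -0.4523


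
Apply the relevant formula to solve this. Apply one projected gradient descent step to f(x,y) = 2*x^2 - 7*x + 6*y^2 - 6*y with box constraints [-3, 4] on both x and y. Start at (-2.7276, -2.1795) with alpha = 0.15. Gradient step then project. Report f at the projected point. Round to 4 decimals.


Step 1: Compute gradient at (-2.7276, -2.1795).
grad_x = 2*2*-2.7276 - 7 = -17.9104
grad_y = 2*6*-2.1795 - 6 = -32.154
Step 2: Gradient step.
x_raw = -2.7276 - 0.15*-17.9104 = -0.041
y_raw = -2.1795 - 0.15*-32.154 = 2.6436
Step 3: Project onto [-3, 4].
x_proj = clip(-0.041) = -0.041
y_proj = clip(2.6436) = 2.6436
Step 4: Evaluate f.
f(-0.041, 2.6436) = 26.3608


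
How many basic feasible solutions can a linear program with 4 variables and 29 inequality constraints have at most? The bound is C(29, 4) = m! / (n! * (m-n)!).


Each vertex corresponds to some choice of n active constraints out of m, so the number of vertices is at most C(m, n) = m! / (n!(m-n)!).
m = 29, n = 4
Numerator: 29 * 28 * 27 * 26
Denominator: 4! = 24
C(29, 4) = 23751


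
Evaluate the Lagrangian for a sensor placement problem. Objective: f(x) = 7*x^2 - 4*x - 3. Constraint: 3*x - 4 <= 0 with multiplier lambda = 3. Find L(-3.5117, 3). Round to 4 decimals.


Step 1: Evaluate f(x).
f(-3.5117) = 7*(-3.5117)^2 - 4*(-3.5117) - 3 = 97.3711
Step 2: Evaluate g(x).
g(-3.5117) = 3*-3.5117 - 4 = -14.5351
Step 3: Compute Lagrangian.
L = 97.3711 + 3*-14.5351 = 53.7658


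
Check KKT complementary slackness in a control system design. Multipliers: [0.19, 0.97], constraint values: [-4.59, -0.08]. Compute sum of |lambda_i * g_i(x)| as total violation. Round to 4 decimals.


KKT complementary slackness check:
lambda_1 * g_1 = 0.19 * -4.59 = -0.8721
lambda_2 * g_2 = 0.97 * -0.08 = -0.0776
Total violation = 0.8721 + 0.0776 = 0.9497


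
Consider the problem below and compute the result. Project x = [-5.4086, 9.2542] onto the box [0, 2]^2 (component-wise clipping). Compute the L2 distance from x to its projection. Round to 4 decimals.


Project each component onto [0, 2].
clip(-5.4086) = 0.0, clip(9.2542) = 2.0
Projection = [0.0, 2.0]
Squared diffs: [29.253, 52.6234]
Distance = sqrt(81.8764) = 9.0486


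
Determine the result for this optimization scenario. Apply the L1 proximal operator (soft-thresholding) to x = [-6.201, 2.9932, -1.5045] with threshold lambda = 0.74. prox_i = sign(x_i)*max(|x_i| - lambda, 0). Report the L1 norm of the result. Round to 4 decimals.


Soft-thresholding with lambda = 0.74:
prox(-6.201) = sign(-6.201)*max(|-6.201| - 0.74, 0) = -5.461
prox(2.9932) = sign(2.9932)*max(|2.9932| - 0.74, 0) = 2.2532
prox(-1.5045) = sign(-1.5045)*max(|-1.5045| - 0.74, 0) = -0.7645
prox(x) = [-5.461, 2.2532, -0.7645]
||prox(x)||_1 = 5.461 + 2.2532 + 0.7645 = 8.4787


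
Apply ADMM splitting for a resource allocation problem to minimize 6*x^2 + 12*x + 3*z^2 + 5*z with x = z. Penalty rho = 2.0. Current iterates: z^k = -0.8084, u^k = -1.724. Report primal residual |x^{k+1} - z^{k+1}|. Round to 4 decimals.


ADMM iteration with rho = 2.0, z^k = -0.8084, u^k = -1.724
Step 1: x-update.
Minimize 6*x^2 + 12*x + (2.0/2)*(x + 0.8084 - 1.724)^2
FOC: (2*6 + 2.0)*x = -12 + 2.0*(-0.8084 + 1.724)
x^{k+1} = -0.7263
Step 2: z-update.
Minimize 3*z^2 + 5*z + (2.0/2)*(-0.7263 - z - 1.724)^2
FOC: (2*3 + 2.0)*z = -5 + 2.0*(-0.7263 - 1.724)
z^{k+1} = -1.2376
Step 3: u-update.
u^{k+1} = -1.724 - 0.7263 + 1.2376 = -1.2128
Step 4: Primal residual = |-0.7263 + 1.2376| = 0.5112


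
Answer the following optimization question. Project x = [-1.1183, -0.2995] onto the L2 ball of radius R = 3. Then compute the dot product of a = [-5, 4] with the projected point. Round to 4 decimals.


Step 1: Compute ||x|| (intermediates to 6 decimals).
||x|| = sqrt((-1.1183)^2 + (-0.2995)^2) = 1.157711
Step 2: Project.
Since ||x|| <= R, proj = x (no scaling needed).
proj(x) = [-1.1183, -0.2995]
Step 3: Dot product.
a^T * proj(x) = -5*(-1.1183) + 4*(-0.2995) = 4.3935


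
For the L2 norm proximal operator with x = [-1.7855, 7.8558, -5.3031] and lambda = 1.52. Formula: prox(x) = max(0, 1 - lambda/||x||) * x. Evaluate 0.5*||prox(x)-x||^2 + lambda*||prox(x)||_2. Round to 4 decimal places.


Step 1: Compute ||x||.
||x|| = 9.6449
Step 2: Compute scaling factor.
scale = max(0, 1 - 1.52/9.6449) = 0.8424
Step 3: prox(x) = [-1.5041, 6.6178, -4.4674]
||prox(x)|| = 8.1249
Step 4: Proximal objective.
0.5*||prox-x||^2 = 1.1552
lambda*||prox|| = 12.3498
Total = 13.5051


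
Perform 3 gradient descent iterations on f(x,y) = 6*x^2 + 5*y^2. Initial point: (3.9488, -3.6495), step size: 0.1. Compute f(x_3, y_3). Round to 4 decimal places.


Gradient descent on f(x,y) = 6*x^2 + 5*y^2.
Starting point: (3.9488, -3.6495), alpha = 0.1
Step 1: grad_x = 2*6*3.9488 = 47.3856, grad_y = 2*5*-3.6495 = -36.495
  x_1 = 3.9488 - 0.1*47.3856 = -0.7898
  y_1 = -3.6495 - 0.1*-36.495 = 0.0
Step 2: grad_x = 2*6*-0.7898 = -9.4771, grad_y = 2*5*0.0 = 0.0
  x_2 = -0.7898 - 0.1*-9.4771 = 0.158
  y_2 = 0.0 - 0.1*0.0 = 0.0
Step 3: grad_x = 2*6*0.158 = 1.8954, grad_y = 2*5*0.0 = 0.0
  x_3 = 0.158 - 0.1*1.8954 = -0.0316
  y_3 = 0.0 - 0.1*0.0 = 0.0
f(-0.0316, 0.0) = 6*(-0.0316)^2 + 5*0.0^2 = 0.006


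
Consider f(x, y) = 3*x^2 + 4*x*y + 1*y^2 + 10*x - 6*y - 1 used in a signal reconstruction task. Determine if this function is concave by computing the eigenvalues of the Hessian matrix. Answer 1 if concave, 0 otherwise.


The Hessian of f(x,y) = 3*x^2 + 4*x*y + 1*y^2 + 10*x - 6*y - 1 is:
H = [[6, 4], [4, 2]]
Trace = 6 + 2 = 8
Determinant = 6*2 - (4)^2 = -4
Discriminant = (8)^2 - 4*-4 = 80.0
Eigenvalues: lambda_1 = -0.4721, lambda_2 = 8.4721
The function is not concave.

0


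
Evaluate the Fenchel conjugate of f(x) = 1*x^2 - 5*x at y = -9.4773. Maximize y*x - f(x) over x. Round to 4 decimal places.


f*(y) = sup_x {y*x - a*x^2 - b*x} = sup_x {(y-b)*x - a*x^2}
FOC: (y - b) - 2a*x = 0 => x* = (y - b)/(2a)
x* = (-9.4773 + 5)/(2*1) = -2.2387
f*(-9.4773) = (y-b)^2/(4a) = (-9.4773 + 5)^2/(4*1)
= 20.0462/4 = 5.0116


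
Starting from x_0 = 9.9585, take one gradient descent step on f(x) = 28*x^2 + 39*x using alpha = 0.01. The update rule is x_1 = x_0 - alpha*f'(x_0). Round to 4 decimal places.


We compute the gradient at x_0 and apply the update.
f'(x) = 56*x + 39
f'(9.9585) = 56*9.9585 + 39 = 596.676
x_1 = 9.9585 - 0.01*596.676 = 3.9917


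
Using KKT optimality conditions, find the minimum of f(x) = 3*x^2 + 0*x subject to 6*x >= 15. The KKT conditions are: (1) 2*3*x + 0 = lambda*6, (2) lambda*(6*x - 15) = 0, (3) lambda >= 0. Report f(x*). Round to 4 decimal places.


Step 1: Try lambda = 0 (constraint inactive).
x_unc = 0/(2*3) = 0.0
Check: 6*0.0 = 0.0 < 15 -- violated!
Step 2: Constraint must be active: 6*x = 15
x* = 15/6 = 2.5
lambda = (2*3*2.5 + 0)/6 = 2.5
Step 3: Compute optimal value.
f(x*) = 3*2.5^2 + 0*2.5 = 18.75


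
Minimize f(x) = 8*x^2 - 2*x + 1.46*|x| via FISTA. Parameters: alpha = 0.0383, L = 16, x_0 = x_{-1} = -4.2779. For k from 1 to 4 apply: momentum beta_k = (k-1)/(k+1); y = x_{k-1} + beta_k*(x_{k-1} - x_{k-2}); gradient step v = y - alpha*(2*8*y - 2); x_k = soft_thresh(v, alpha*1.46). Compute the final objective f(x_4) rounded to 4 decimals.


FISTA on f(x) = 8*x^2 - 2*x + 1.46*|x|
L = 16, alpha = 0.0383
Iteration 1: beta = 0.0, y = -4.2779 + 0.0*(-4.2779 + 4.2779) = -4.2779
  grad(y) = -70.4464, v = y - alpha*grad = -1.5798
  prox(v) = soft_thresh(-1.5798, 0.0559) = -1.5239
Iteration 2: beta = 0.3333, y = -1.5239 + 0.3333*(-1.5239 + 4.2779) = -0.6059
  grad(y) = -11.6941, v = y - alpha*grad = -0.158
  prox(v) = soft_thresh(-0.158, 0.0559) = -0.1021
Iteration 3: beta = 0.5, y = -0.1021 + 0.5*(-0.1021 + 1.5239) = 0.6088
  grad(y) = 7.7412, v = y - alpha*grad = 0.3123
  prox(v) = soft_thresh(0.3123, 0.0559) = 0.2564
Iteration 4: beta = 0.6, y = 0.2564 + 0.6*(0.2564 + 0.1021) = 0.4715
  grad(y) = 5.5443, v = y - alpha*grad = 0.2592
  prox(v) = soft_thresh(0.2592, 0.0559) = 0.2033
f(x_4) = 8*0.2033^2 - 2*0.2033 + 1.46*|0.2033| = 0.2207


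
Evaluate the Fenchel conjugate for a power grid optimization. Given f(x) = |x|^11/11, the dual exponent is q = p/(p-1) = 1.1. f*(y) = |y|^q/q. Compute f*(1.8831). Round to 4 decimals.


The conjugate exponent q satisfies 1/p + 1/q = 1.
p = 11, so q = 11/(11 - 1) = 1.1
|y|^q = 1.8831^1.1 = 2.0061
f*(1.8831) = 2.0061 / 1.1 = 1.8238


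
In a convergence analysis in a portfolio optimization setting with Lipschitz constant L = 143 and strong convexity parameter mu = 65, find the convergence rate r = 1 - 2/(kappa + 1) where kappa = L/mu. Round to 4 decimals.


Step 1: Compute the condition number.
kappa = L/mu = 143/65 = 2.2
Step 2: Compute the convergence rate.
r = 1 - 2/(kappa + 1) = 1 - 2*mu/(L + mu) = (L - mu)/(L + mu) = 78/208 = 0.375


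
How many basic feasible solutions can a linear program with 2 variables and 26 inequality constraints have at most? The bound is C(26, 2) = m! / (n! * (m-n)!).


Each vertex corresponds to some choice of n active constraints out of m, so the number of vertices is at most C(m, n) = m! / (n!(m-n)!).
m = 26, n = 2
Numerator: 26 * 25
Denominator: 2! = 2
C(26, 2) = 325


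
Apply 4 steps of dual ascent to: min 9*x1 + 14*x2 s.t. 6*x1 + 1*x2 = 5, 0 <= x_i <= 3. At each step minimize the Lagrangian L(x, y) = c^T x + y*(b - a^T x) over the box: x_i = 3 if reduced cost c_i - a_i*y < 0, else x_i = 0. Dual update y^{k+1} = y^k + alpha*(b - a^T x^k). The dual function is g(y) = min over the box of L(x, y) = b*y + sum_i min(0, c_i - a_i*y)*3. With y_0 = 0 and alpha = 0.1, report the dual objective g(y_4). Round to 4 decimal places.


Dual ascent for LP: min 9*x1 + 14*x2, 6*x1 + 1*x2 = 5, 0 <= x_i <= 3
Step 1: y^k = 0.0, reduced costs: (9.0, 14.0)
  x^k = (0.0, 0.0), subgradient = b - a^T x = 5.0
  y^{k+1} = 0.0 + 0.1*5.0 = 0.5
Step 2: y^k = 0.5, reduced costs: (6.0, 13.5)
  x^k = (0.0, 0.0), subgradient = b - a^T x = 5.0
  y^{k+1} = 0.5 + 0.1*5.0 = 1.0
Step 3: y^k = 1.0, reduced costs: (3.0, 13.0)
  x^k = (0.0, 0.0), subgradient = b - a^T x = 5.0
  y^{k+1} = 1.0 + 0.1*5.0 = 1.5
Step 4: y^k = 1.5, reduced costs: (0.0, 12.5)
  x^k = (0.0, 0.0), subgradient = b - a^T x = 5.0
  y^{k+1} = 1.5 + 0.1*5.0 = 2.0
Dual objective at y_4 = 2.0: reduced costs (-3.0, 12.0), box minimizer x = (3.0, 0.0)
g(y_4) = b*y + (c1 - a1*y)*x1 + (c2 - a2*y)*x2 = 5*2.0 + (-3.0)*3.0 + 12.0*0.0 = 10.0 - 9.0 + 0.0 = 1.0


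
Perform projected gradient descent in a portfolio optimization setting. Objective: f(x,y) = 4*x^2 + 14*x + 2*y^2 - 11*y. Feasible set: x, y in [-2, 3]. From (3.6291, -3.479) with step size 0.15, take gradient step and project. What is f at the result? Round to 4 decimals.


Step 1: Compute gradient at (3.6291, -3.479).
grad_x = 2*4*3.6291 + 14 = 43.0328
grad_y = 2*2*-3.479 - 11 = -24.916
Step 2: Gradient step.
x_raw = 3.6291 - 0.15*43.0328 = -2.8258
y_raw = -3.479 - 0.15*-24.916 = 0.2584
Step 3: Project onto [-2, 3].
x_proj = clip(-2.8258) = -2.0
y_proj = clip(0.2584) = 0.2584
Step 4: Evaluate f.
f(-2.0, 0.2584) = -14.7089


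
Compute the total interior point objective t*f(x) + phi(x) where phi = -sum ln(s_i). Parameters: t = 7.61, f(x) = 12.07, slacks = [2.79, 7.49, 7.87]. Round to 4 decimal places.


Step 1: Compute log-barrier.
ln values: [1.026, 2.0136, 2.0631]
phi = -(1.026 + 2.0136 + 2.0631) = -5.1027
Step 2: Compute augmented objective.
t*f(x) = 7.61*12.07 = 91.8527
Total = 91.8527 - 5.1027 = 86.75


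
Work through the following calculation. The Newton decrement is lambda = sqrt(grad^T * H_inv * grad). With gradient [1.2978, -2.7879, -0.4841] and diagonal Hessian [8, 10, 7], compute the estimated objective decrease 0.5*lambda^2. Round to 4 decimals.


Step 1: H is diagonal, so H^(-1) * g = [0.1622, -0.2788, -0.0692].
Step 2: g^T H^(-1) g = sum_i g_i^2 / H_ii
  = (1.2978)^2/8 + (-2.7879)^2/10 + (-0.4841)^2/7
  = 0.2105 + 0.7772 + 0.0335 = 1.0213
Step 3: Objective decrease = 0.5 * g^T H^(-1) g = 0.5106


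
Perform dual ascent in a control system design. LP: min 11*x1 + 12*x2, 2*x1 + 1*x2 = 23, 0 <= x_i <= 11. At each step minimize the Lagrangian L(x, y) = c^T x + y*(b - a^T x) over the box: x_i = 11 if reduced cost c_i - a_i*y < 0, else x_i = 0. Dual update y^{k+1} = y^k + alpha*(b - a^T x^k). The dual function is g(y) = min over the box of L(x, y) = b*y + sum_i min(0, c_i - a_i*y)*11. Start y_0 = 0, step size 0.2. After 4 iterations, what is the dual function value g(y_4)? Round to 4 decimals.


Dual ascent for LP: min 11*x1 + 12*x2, 2*x1 + 1*x2 = 23, 0 <= x_i <= 11
Step 1: y^k = 0.0, reduced costs: (11.0, 12.0)
  x^k = (0.0, 0.0), subgradient = b - a^T x = 23.0
  y^{k+1} = 0.0 + 0.2*23.0 = 4.6
Step 2: y^k = 4.6, reduced costs: (1.8, 7.4)
  x^k = (0.0, 0.0), subgradient = b - a^T x = 23.0
  y^{k+1} = 4.6 + 0.2*23.0 = 9.2
Step 3: y^k = 9.2, reduced costs: (-7.4, 2.8)
  x^k = (11.0, 0.0), subgradient = b - a^T x = 1.0
  y^{k+1} = 9.2 + 0.2*1.0 = 9.4
Step 4: y^k = 9.4, reduced costs: (-7.8, 2.6)
  x^k = (11.0, 0.0), subgradient = b - a^T x = 1.0
  y^{k+1} = 9.4 + 0.2*1.0 = 9.6
Dual objective at y_4 = 9.6: reduced costs (-8.2, 2.4), box minimizer x = (11.0, 0.0)
g(y_4) = b*y + (c1 - a1*y)*x1 + (c2 - a2*y)*x2 = 23*9.6 + (-8.2)*11.0 + 2.4*0.0 = 220.8 - 90.2 + 0.0 = 130.6


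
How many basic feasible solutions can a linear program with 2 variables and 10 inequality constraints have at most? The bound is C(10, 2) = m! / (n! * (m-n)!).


Each vertex corresponds to some choice of n active constraints out of m, so the number of vertices is at most C(m, n) = m! / (n!(m-n)!).
m = 10, n = 2
Numerator: 10 * 9
Denominator: 2! = 2
C(10, 2) = 45


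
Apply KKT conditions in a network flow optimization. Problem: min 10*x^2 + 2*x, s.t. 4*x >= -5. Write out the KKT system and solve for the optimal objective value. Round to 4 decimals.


Step 1: Try lambda = 0 (constraint inactive).
Stationarity: 2*10*x + 2 = 0
x* = -2/(2*10) = -0.1
Check constraint: 4*-0.1 = -0.4 >= -5 -- satisfied.
Step 2: Compute optimal value.
f(x*) = 10*(-0.1)^2 + 2*(-0.1) = -0.1


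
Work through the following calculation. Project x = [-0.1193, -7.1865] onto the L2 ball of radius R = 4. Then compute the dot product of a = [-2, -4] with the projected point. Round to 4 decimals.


Step 1: Compute ||x|| (intermediates to 6 decimals).
||x|| = sqrt((-0.1193)^2 + (-7.1865)^2) = 7.18749
Step 2: Project.
Since ||x|| > R, scale = R/||x|| = 4/7.18749 = 0.556523, proj(x) = scale * x
proj(x) = [-0.066393, -3.999453]
Step 3: Dot product.
a^T * proj(x) = -2*(-0.066393) - 4*(-3.999453) = 16.1306


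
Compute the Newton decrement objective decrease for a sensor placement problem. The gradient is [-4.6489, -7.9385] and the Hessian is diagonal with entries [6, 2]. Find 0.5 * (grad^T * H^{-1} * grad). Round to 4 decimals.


Step 1: H is diagonal, so H^(-1) * g = [-0.7748, -3.9693].
Step 2: g^T H^(-1) g = sum_i g_i^2 / H_ii
  = (-4.6489)^2/6 + (-7.9385)^2/2
  = 3.602 + 31.5099 = 35.1119
Step 3: Objective decrease = 0.5 * g^T H^(-1) g = 17.556


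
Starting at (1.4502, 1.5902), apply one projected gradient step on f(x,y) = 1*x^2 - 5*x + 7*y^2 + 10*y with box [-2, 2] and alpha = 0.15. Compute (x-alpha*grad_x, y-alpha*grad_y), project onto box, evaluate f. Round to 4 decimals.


Step 1: Compute gradient at (1.4502, 1.5902).
grad_x = 2*1*1.4502 - 5 = -2.0996
grad_y = 2*7*1.5902 + 10 = 32.2628
Step 2: Gradient step.
x_raw = 1.4502 - 0.15*-2.0996 = 1.7651
y_raw = 1.5902 - 0.15*32.2628 = -3.2492
Step 3: Project onto [-2, 2].
x_proj = clip(1.7651) = 1.7651
y_proj = clip(-3.2492) = -2.0
Step 4: Evaluate f.
f(1.7651, -2.0) = 2.29


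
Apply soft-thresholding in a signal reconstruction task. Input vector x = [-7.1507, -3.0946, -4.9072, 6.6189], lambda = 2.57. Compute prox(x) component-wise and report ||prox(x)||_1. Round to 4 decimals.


Soft-thresholding with lambda = 2.57:
prox(-7.1507) = sign(-7.1507)*max(|-7.1507| - 2.57, 0) = -4.5807
prox(-3.0946) = sign(-3.0946)*max(|-3.0946| - 2.57, 0) = -0.5246
prox(-4.9072) = sign(-4.9072)*max(|-4.9072| - 2.57, 0) = -2.3372
prox(6.6189) = sign(6.6189)*max(|6.6189| - 2.57, 0) = 4.0489
prox(x) = [-4.5807, -0.5246, -2.3372, 4.0489]
||prox(x)||_1 = 4.5807 + 0.5246 + 2.3372 + 4.0489 = 11.4914


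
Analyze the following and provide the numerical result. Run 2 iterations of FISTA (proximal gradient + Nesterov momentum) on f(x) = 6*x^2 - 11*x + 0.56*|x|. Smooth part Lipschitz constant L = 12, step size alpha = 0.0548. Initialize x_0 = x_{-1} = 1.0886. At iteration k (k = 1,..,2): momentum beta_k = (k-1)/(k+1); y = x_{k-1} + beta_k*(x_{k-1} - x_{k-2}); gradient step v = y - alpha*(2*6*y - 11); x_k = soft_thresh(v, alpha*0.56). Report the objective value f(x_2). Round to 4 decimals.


FISTA on f(x) = 6*x^2 - 11*x + 0.56*|x|
L = 12, alpha = 0.0548
Iteration 1: beta = 0.0, y = 1.0886 + 0.0*(1.0886 - 1.0886) = 1.0886
  grad(y) = 2.0632, v = y - alpha*grad = 0.9755
  prox(v) = soft_thresh(0.9755, 0.0307) = 0.9448
Iteration 2: beta = 0.3333, y = 0.9448 + 0.3333*(0.9448 - 1.0886) = 0.8969
  grad(y) = -0.2368, v = y - alpha*grad = 0.9099
  prox(v) = soft_thresh(0.9099, 0.0307) = 0.8792
f(x_2) = 6*0.8792^2 - 11*0.8792 + 0.56*|0.8792| = -4.5409
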